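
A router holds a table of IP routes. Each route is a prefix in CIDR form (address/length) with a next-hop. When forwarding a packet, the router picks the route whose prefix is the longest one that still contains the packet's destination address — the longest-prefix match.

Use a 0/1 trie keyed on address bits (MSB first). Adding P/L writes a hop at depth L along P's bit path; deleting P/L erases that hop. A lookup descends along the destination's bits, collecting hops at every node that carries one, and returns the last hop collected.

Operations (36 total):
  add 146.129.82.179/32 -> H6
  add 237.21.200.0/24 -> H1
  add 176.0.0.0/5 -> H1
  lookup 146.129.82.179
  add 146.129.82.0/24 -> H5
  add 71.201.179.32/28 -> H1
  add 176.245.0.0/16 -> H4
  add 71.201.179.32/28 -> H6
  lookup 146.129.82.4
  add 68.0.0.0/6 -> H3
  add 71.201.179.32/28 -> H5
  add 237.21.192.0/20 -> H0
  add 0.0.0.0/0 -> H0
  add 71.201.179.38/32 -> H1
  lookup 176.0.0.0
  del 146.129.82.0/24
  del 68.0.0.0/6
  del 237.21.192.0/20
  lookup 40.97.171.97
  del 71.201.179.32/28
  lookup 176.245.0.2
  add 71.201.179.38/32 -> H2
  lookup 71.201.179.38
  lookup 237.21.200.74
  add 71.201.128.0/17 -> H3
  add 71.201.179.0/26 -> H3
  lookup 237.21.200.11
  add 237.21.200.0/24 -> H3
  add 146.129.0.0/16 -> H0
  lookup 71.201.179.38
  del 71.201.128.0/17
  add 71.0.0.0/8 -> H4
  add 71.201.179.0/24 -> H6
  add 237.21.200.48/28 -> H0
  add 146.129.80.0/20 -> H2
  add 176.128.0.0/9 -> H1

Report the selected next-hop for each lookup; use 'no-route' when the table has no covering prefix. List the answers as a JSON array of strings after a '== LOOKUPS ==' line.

Trace:
  add 146.129.82.179/32 -> H6 at depth 32
  add 237.21.200.0/24 -> H1 at depth 24
  add 176.0.0.0/5 -> H1 at depth 5
  ? 146.129.82.179  path d0:-→d1:-→d2:-→d3:-→d4:-→d5:-→d6:-→d7:-→d8:-→d9:-→d10:-→d11:-→d12:-→d13:-→d14:-→d15:-→d16:-→d17:-→d18:-→d19:-→d20:-→d21:-→d22:-→d23:-→d24:-→d25:-→d26:-→d27:-→d28:-→d29:-→d30:-→d31:-→d32:H6  best=H6
  add 146.129.82.0/24 -> H5 at depth 24
  add 71.201.179.32/28 -> H1 at depth 28
  add 176.245.0.0/16 -> H4 at depth 16
  add 71.201.179.32/28 -> H6 at depth 28
  ? 146.129.82.4  path d0:-→d1:-→d2:-→d3:-→d4:-→d5:-→d6:-→d7:-→d8:-→d9:-→d10:-→d11:-→d12:-→d13:-→d14:-→d15:-→d16:-→d17:-→d18:-→d19:-→d20:-→d21:-→d22:-→d23:-→d24:H5  best=H5
  add 68.0.0.0/6 -> H3 at depth 6
  add 71.201.179.32/28 -> H5 at depth 28
  add 237.21.192.0/20 -> H0 at depth 20
  add 0.0.0.0/0 -> H0 at depth 0
  add 71.201.179.38/32 -> H1 at depth 32
  ? 176.0.0.0  path d0:H0→d1:-→d2:-→d3:-→d4:-→d5:H1→d6:-→d7:-→d8:-  best=H1
  - 146.129.82.0/24 clear@24
  - 68.0.0.0/6 clear@6
  - 237.21.192.0/20 clear@20
  ? 40.97.171.97  path d0:H0→d1:-  best=H0
  - 71.201.179.32/28 clear@28
  ? 176.245.0.2  path d0:H0→d1:-→d2:-→d3:-→d4:-→d5:H1→d6:-→d7:-→d8:-→d9:-→d10:-→d11:-→d12:-→d13:-→d14:-→d15:-→d16:H4  best=H4
  add 71.201.179.38/32 -> H2 at depth 32
  ? 71.201.179.38  path d0:H0→d1:-→d2:-→d3:-→d4:-→d5:-→d6:-→d7:-→d8:-→d9:-→d10:-→d11:-→d12:-→d13:-→d14:-→d15:-→d16:-→d17:-→d18:-→d19:-→d20:-→d21:-→d22:-→d23:-→d24:-→d25:-→d26:-→d27:-→d28:-→d29:-→d30:-→d31:-→d32:H2  best=H2
  ? 237.21.200.74  path d0:H0→d1:-→d2:-→d3:-→d4:-→d5:-→d6:-→d7:-→d8:-→d9:-→d10:-→d11:-→d12:-→d13:-→d14:-→d15:-→d16:-→d17:-→d18:-→d19:-→d20:-→d21:-→d22:-→d23:-→d24:H1  best=H1
  add 71.201.128.0/17 -> H3 at depth 17
  add 71.201.179.0/26 -> H3 at depth 26
  ? 237.21.200.11  path d0:H0→d1:-→d2:-→d3:-→d4:-→d5:-→d6:-→d7:-→d8:-→d9:-→d10:-→d11:-→d12:-→d13:-→d14:-→d15:-→d16:-→d17:-→d18:-→d19:-→d20:-→d21:-→d22:-→d23:-→d24:H1  best=H1
  add 237.21.200.0/24 -> H3 at depth 24
  add 146.129.0.0/16 -> H0 at depth 16
  ? 71.201.179.38  path d0:H0→d1:-→d2:-→d3:-→d4:-→d5:-→d6:-→d7:-→d8:-→d9:-→d10:-→d11:-→d12:-→d13:-→d14:-→d15:-→d16:-→d17:H3→d18:-→d19:-→d20:-→d21:-→d22:-→d23:-→d24:-→d25:-→d26:H3→d27:-→d28:-→d29:-→d30:-→d31:-→d32:H2  best=H2
  - 71.201.128.0/17 clear@17
  add 71.0.0.0/8 -> H4 at depth 8
  add 71.201.179.0/24 -> H6 at depth 24
  add 237.21.200.48/28 -> H0 at depth 28
  add 146.129.80.0/20 -> H2 at depth 20
  add 176.128.0.0/9 -> H1 at depth 9

== LOOKUPS ==
["H6","H5","H1","H0","H4","H2","H1","H1","H2"]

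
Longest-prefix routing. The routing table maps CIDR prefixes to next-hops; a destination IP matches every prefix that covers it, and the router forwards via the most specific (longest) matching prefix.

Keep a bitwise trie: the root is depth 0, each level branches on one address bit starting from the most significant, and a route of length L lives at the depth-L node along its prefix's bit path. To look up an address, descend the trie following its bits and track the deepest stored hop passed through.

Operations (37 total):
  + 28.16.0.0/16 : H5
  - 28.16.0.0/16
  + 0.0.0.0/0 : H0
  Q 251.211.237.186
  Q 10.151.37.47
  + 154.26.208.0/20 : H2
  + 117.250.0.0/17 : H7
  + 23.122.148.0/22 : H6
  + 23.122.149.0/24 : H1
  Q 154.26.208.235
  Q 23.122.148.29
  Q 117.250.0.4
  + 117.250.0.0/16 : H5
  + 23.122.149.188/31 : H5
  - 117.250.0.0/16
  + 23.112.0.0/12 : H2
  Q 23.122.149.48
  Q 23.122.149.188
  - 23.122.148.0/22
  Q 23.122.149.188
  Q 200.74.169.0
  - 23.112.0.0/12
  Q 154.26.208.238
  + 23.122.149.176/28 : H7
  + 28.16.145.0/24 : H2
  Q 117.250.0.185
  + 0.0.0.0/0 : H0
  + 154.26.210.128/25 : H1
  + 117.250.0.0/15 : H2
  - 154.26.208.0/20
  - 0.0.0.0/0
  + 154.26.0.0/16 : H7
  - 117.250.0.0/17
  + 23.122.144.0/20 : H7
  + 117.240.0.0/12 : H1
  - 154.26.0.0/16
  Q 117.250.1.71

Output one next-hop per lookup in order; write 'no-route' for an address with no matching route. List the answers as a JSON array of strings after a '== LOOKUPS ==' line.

Trace:
  + 28.16.0.0/16 (H5) depth=16
  - 28.16.0.0/16 clear@16
  + 0.0.0.0/0 (H0) depth=0
  lookup 251.211.237.186: bits ε walk d0:H0 -> H0
  lookup 10.151.37.47: bits 000 walk d0:H0→d1:-→d2:-→d3:- -> H0
  + 154.26.208.0/20 (H2) depth=20
  + 117.250.0.0/17 (H7) depth=17
  + 23.122.148.0/22 (H6) depth=22
  + 23.122.149.0/24 (H1) depth=24
  lookup 154.26.208.235: bits 10011010000110101101 walk d0:H0→d1:-→d2:-→d3:-→d4:-→d5:-→d6:-→d7:-→d8:-→d9:-→d10:-→d11:-→d12:-→d13:-→d14:-→d15:-→d16:-→d17:-→d18:-→d19:-→d20:H2 -> H2
  lookup 23.122.148.29: bits 00010111011110101001010 walk d0:H0→d1:-→d2:-→d3:-→d4:-→d5:-→d6:-→d7:-→d8:-→d9:-→d10:-→d11:-→d12:-→d13:-→d14:-→d15:-→d16:-→d17:-→d18:-→d19:-→d20:-→d21:-→d22:H6→d23:- -> H6
  lookup 117.250.0.4: bits 01110101111110100 walk d0:H0→d1:-→d2:-→d3:-→d4:-→d5:-→d6:-→d7:-→d8:-→d9:-→d10:-→d11:-→d12:-→d13:-→d14:-→d15:-→d16:-→d17:H7 -> H7
  + 117.250.0.0/16 (H5) depth=16
  + 23.122.149.188/31 (H5) depth=31
  - 117.250.0.0/16 clear@16
  + 23.112.0.0/12 (H2) depth=12
  lookup 23.122.149.48: bits 000101110111101010010101 walk d0:H0→d1:-→d2:-→d3:-→d4:-→d5:-→d6:-→d7:-→d8:-→d9:-→d10:-→d11:-→d12:H2→d13:-→d14:-→d15:-→d16:-→d17:-→d18:-→d19:-→d20:-→d21:-→d22:H6→d23:-→d24:H1 -> H1
  lookup 23.122.149.188: bits 0001011101111010100101011011110 walk d0:H0→d1:-→d2:-→d3:-→d4:-→d5:-→d6:-→d7:-→d8:-→d9:-→d10:-→d11:-→d12:H2→d13:-→d14:-→d15:-→d16:-→d17:-→d18:-→d19:-→d20:-→d21:-→d22:H6→d23:-→d24:H1→d25:-→d26:-→d27:-→d28:-→d29:-→d30:-→d31:H5 -> H5
  - 23.122.148.0/22 clear@22
  lookup 23.122.149.188: bits 0001011101111010100101011011110 walk d0:H0→d1:-→d2:-→d3:-→d4:-→d5:-→d6:-→d7:-→d8:-→d9:-→d10:-→d11:-→d12:H2→d13:-→d14:-→d15:-→d16:-→d17:-→d18:-→d19:-→d20:-→d21:-→d22:-→d23:-→d24:H1→d25:-→d26:-→d27:-→d28:-→d29:-→d30:-→d31:H5 -> H5
  lookup 200.74.169.0: bits 1 walk d0:H0→d1:- -> H0
  - 23.112.0.0/12 clear@12
  lookup 154.26.208.238: bits 10011010000110101101 walk d0:H0→d1:-→d2:-→d3:-→d4:-→d5:-→d6:-→d7:-→d8:-→d9:-→d10:-→d11:-→d12:-→d13:-→d14:-→d15:-→d16:-→d17:-→d18:-→d19:-→d20:H2 -> H2
  + 23.122.149.176/28 (H7) depth=28
  + 28.16.145.0/24 (H2) depth=24
  lookup 117.250.0.185: bits 01110101111110100 walk d0:H0→d1:-→d2:-→d3:-→d4:-→d5:-→d6:-→d7:-→d8:-→d9:-→d10:-→d11:-→d12:-→d13:-→d14:-→d15:-→d16:-→d17:H7 -> H7
  + 0.0.0.0/0 (H0) depth=0
  + 154.26.210.128/25 (H1) depth=25
  + 117.250.0.0/15 (H2) depth=15
  - 154.26.208.0/20 clear@20
  - 0.0.0.0/0 clear@0
  + 154.26.0.0/16 (H7) depth=16
  - 117.250.0.0/17 clear@17
  + 23.122.144.0/20 (H7) depth=20
  + 117.240.0.0/12 (H1) depth=12
  - 154.26.0.0/16 clear@16
  lookup 117.250.1.71: bits 01110101111110100 walk d0:-→d1:-→d2:-→d3:-→d4:-→d5:-→d6:-→d7:-→d8:-→d9:-→d10:-→d11:-→d12:H1→d13:-→d14:-→d15:H2→d16:-→d17:- -> H2

== LOOKUPS ==
["H0","H0","H2","H6","H7","H1","H5","H5","H0","H2","H7","H2"]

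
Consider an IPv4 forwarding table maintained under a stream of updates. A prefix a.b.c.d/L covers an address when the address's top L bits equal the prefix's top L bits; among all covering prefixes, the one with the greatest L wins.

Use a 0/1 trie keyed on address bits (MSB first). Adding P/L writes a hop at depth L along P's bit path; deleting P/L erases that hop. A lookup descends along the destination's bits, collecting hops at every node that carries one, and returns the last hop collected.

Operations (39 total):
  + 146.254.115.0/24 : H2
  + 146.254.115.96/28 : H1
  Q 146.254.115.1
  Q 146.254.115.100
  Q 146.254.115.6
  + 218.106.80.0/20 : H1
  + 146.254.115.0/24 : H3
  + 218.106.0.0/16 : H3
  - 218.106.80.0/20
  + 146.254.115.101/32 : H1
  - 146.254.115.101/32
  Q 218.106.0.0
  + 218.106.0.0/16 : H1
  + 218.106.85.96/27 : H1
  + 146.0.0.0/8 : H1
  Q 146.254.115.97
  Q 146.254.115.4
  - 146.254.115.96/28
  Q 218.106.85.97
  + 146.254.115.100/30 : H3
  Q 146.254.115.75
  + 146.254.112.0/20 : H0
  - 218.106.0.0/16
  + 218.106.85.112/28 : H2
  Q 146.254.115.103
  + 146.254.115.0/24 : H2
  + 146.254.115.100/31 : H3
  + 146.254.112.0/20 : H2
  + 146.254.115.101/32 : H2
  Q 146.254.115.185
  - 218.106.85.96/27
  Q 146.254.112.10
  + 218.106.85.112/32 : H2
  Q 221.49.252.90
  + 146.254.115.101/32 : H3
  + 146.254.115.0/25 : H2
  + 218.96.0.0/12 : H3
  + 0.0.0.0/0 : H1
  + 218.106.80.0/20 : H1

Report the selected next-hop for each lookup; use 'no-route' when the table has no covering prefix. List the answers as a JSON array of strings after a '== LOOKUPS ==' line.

Apply in order:
  add 146.254.115.0/24 -> H2 at depth 24
  add 146.254.115.96/28 -> H1 at depth 28
  Q 146.254.115.1: descend 1001001011111110011100110 ; hops seen [H2] ; pick H2
  Q 146.254.115.100: descend 1001001011111110011100110110 ; hops seen [H2,H1] ; pick H1
  Q 146.254.115.6: descend 1001001011111110011100110 ; hops seen [H2] ; pick H2
  add 218.106.80.0/20 -> H1 at depth 20
  add 146.254.115.0/24 -> H3 at depth 24
  add 218.106.0.0/16 -> H3 at depth 16
  - 218.106.80.0/20 clear@20
  add 146.254.115.101/32 -> H1 at depth 32
  - 146.254.115.101/32 clear@32
  Q 218.106.0.0: descend 11011010011010100 ; hops seen [H3] ; pick H3
  add 218.106.0.0/16 -> H1 at depth 16
  add 218.106.85.96/27 -> H1 at depth 27
  add 146.0.0.0/8 -> H1 at depth 8
  Q 146.254.115.97: descend 10010010111111100111001101100 ; hops seen [H1,H3,H1] ; pick H1
  Q 146.254.115.4: descend 1001001011111110011100110 ; hops seen [H1,H3] ; pick H3
  - 146.254.115.96/28 clear@28
  Q 218.106.85.97: descend 110110100110101001010101011 ; hops seen [H1,H1] ; pick H1
  add 146.254.115.100/30 -> H3 at depth 30
  Q 146.254.115.75: descend 10010010111111100111001101 ; hops seen [H1,H3] ; pick H3
  add 146.254.112.0/20 -> H0 at depth 20
  - 218.106.0.0/16 clear@16
  add 218.106.85.112/28 -> H2 at depth 28
  Q 146.254.115.103: descend 100100101111111001110011011001 ; hops seen [H1,H0,H3,H3] ; pick H3
  add 146.254.115.0/24 -> H2 at depth 24
  add 146.254.115.100/31 -> H3 at depth 31
  add 146.254.112.0/20 -> H2 at depth 20
  add 146.254.115.101/32 -> H2 at depth 32
  Q 146.254.115.185: descend 100100101111111001110011 ; hops seen [H1,H2,H2] ; pick H2
  - 218.106.85.96/27 clear@27
  Q 146.254.112.10: descend 1001001011111110011100 ; hops seen [H1,H2] ; pick H2
  add 218.106.85.112/32 -> H2 at depth 32
  Q 221.49.252.90: descend 11011 ; hops seen [∅] ; pick no-route
  add 146.254.115.101/32 -> H3 at depth 32
  add 146.254.115.0/25 -> H2 at depth 25
  add 218.96.0.0/12 -> H3 at depth 12
  add 0.0.0.0/0 -> H1 at depth 0
  add 218.106.80.0/20 -> H1 at depth 20

== LOOKUPS ==
["H2","H1","H2","H3","H1","H3","H1","H3","H3","H2","H2","no-route"]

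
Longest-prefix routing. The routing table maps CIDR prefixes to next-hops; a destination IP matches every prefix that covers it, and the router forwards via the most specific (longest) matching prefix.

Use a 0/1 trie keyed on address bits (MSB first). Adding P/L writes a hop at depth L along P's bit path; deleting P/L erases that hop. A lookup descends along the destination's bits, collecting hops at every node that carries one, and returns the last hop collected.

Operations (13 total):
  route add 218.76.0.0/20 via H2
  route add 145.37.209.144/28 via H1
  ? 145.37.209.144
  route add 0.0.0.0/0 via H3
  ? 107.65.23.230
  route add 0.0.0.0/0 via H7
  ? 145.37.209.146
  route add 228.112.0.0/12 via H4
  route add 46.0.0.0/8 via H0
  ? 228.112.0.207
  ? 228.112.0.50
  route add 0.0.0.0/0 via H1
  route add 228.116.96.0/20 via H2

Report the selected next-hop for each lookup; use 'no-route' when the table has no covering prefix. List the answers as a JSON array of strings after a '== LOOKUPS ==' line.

Apply in order:
  add 218.76.0.0/20 -> H2 at depth 20
  add 145.37.209.144/28 -> H1 at depth 28
  lookup 145.37.209.144: bits 1001000100100101110100011001 walk d0:-→d1:-→d2:-→d3:-→d4:-→d5:-→d6:-→d7:-→d8:-→d9:-→d10:-→d11:-→d12:-→d13:-→d14:-→d15:-→d16:-→d17:-→d18:-→d19:-→d20:-→d21:-→d22:-→d23:-→d24:-→d25:-→d26:-→d27:-→d28:H1 -> H1
  add 0.0.0.0/0 -> H3 at depth 0
  lookup 107.65.23.230: bits ε walk d0:H3 -> H3
  add 0.0.0.0/0 -> H7 at depth 0
  lookup 145.37.209.146: bits 1001000100100101110100011001 walk d0:H7→d1:-→d2:-→d3:-→d4:-→d5:-→d6:-→d7:-→d8:-→d9:-→d10:-→d11:-→d12:-→d13:-→d14:-→d15:-→d16:-→d17:-→d18:-→d19:-→d20:-→d21:-→d22:-→d23:-→d24:-→d25:-→d26:-→d27:-→d28:H1 -> H1
  add 228.112.0.0/12 -> H4 at depth 12
  add 46.0.0.0/8 -> H0 at depth 8
  lookup 228.112.0.207: bits 111001000111 walk d0:H7→d1:-→d2:-→d3:-→d4:-→d5:-→d6:-→d7:-→d8:-→d9:-→d10:-→d11:-→d12:H4 -> H4
  lookup 228.112.0.50: bits 111001000111 walk d0:H7→d1:-→d2:-→d3:-→d4:-→d5:-→d6:-→d7:-→d8:-→d9:-→d10:-→d11:-→d12:H4 -> H4
  add 0.0.0.0/0 -> H1 at depth 0
  add 228.116.96.0/20 -> H2 at depth 20

== LOOKUPS ==
["H1","H3","H1","H4","H4"]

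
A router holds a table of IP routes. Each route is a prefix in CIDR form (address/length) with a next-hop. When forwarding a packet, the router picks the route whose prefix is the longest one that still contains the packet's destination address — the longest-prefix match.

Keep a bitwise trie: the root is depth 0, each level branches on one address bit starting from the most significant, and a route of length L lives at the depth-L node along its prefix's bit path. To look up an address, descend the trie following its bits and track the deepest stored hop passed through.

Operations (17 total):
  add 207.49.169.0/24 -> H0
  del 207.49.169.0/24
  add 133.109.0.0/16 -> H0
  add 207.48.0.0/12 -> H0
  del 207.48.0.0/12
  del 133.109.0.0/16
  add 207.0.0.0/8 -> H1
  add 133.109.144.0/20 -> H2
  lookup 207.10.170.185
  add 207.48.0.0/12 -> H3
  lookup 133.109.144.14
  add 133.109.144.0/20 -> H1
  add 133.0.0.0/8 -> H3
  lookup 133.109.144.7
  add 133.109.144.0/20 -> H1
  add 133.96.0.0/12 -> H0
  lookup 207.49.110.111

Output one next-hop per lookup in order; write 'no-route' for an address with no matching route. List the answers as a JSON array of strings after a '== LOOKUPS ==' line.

Process each operation:
  add 207.49.169.0/24 -> H0 at depth 24
  - 207.49.169.0/24 clear@24
  add 133.109.0.0/16 -> H0 at depth 16
  add 207.48.0.0/12 -> H0 at depth 12
  - 207.48.0.0/12 clear@12
  - 133.109.0.0/16 clear@16
  add 207.0.0.0/8 -> H1 at depth 8
  add 133.109.144.0/20 -> H2 at depth 20
  ? 207.10.170.185  path d0:-→d1:-→d2:-→d3:-→d4:-→d5:-→d6:-→d7:-→d8:H1→d9:-→d10:-  best=H1
  add 207.48.0.0/12 -> H3 at depth 12
  ? 133.109.144.14  path d0:-→d1:-→d2:-→d3:-→d4:-→d5:-→d6:-→d7:-→d8:-→d9:-→d10:-→d11:-→d12:-→d13:-→d14:-→d15:-→d16:-→d17:-→d18:-→d19:-→d20:H2  best=H2
  add 133.109.144.0/20 -> H1 at depth 20
  add 133.0.0.0/8 -> H3 at depth 8
  ? 133.109.144.7  path d0:-→d1:-→d2:-→d3:-→d4:-→d5:-→d6:-→d7:-→d8:H3→d9:-→d10:-→d11:-→d12:-→d13:-→d14:-→d15:-→d16:-→d17:-→d18:-→d19:-→d20:H1  best=H1
  add 133.109.144.0/20 -> H1 at depth 20
  add 133.96.0.0/12 -> H0 at depth 12
  ? 207.49.110.111  path d0:-→d1:-→d2:-→d3:-→d4:-→d5:-→d6:-→d7:-→d8:H1→d9:-→d10:-→d11:-→d12:H3→d13:-→d14:-→d15:-→d16:-  best=H3

== LOOKUPS ==
["H1","H2","H1","H3"]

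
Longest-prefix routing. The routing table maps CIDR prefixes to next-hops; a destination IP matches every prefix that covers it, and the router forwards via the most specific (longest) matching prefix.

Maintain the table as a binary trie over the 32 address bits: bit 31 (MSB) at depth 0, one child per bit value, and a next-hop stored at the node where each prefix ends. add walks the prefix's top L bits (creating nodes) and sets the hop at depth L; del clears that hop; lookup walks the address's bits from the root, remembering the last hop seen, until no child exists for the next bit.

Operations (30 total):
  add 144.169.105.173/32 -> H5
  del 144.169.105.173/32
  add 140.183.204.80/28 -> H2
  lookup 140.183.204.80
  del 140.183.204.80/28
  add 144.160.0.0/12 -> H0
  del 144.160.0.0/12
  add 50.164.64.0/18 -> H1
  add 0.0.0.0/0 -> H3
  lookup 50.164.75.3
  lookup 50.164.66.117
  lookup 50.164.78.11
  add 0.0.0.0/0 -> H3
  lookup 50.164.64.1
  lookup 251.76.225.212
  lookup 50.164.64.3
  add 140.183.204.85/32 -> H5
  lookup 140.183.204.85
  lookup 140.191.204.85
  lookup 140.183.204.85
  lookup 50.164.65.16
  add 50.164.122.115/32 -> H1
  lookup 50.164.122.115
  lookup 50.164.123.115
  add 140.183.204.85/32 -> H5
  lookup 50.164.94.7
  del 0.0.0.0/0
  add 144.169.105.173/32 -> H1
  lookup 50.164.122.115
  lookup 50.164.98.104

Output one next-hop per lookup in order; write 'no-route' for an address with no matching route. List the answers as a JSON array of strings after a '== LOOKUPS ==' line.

Process each operation:
  add 144.169.105.173/32 -> H5 at depth 32
  - 144.169.105.173/32 clear@32
  add 140.183.204.80/28 -> H2 at depth 28
  Q 140.183.204.80: descend 1000110010110111110011000101 ; hops seen [H2] ; pick H2
  - 140.183.204.80/28 clear@28
  add 144.160.0.0/12 -> H0 at depth 12
  - 144.160.0.0/12 clear@12
  add 50.164.64.0/18 -> H1 at depth 18
  add 0.0.0.0/0 -> H3 at depth 0
  Q 50.164.75.3: descend 001100101010010001 ; hops seen [H3,H1] ; pick H1
  Q 50.164.66.117: descend 001100101010010001 ; hops seen [H3,H1] ; pick H1
  Q 50.164.78.11: descend 001100101010010001 ; hops seen [H3,H1] ; pick H1
  add 0.0.0.0/0 -> H3 at depth 0
  Q 50.164.64.1: descend 001100101010010001 ; hops seen [H3,H1] ; pick H1
  Q 251.76.225.212: descend 1 ; hops seen [H3] ; pick H3
  Q 50.164.64.3: descend 001100101010010001 ; hops seen [H3,H1] ; pick H1
  add 140.183.204.85/32 -> H5 at depth 32
  Q 140.183.204.85: descend 10001100101101111100110001010101 ; hops seen [H3,H5] ; pick H5
  Q 140.191.204.85: descend 100011001011 ; hops seen [H3] ; pick H3
  Q 140.183.204.85: descend 10001100101101111100110001010101 ; hops seen [H3,H5] ; pick H5
  Q 50.164.65.16: descend 001100101010010001 ; hops seen [H3,H1] ; pick H1
  add 50.164.122.115/32 -> H1 at depth 32
  Q 50.164.122.115: descend 00110010101001000111101001110011 ; hops seen [H3,H1,H1] ; pick H1
  Q 50.164.123.115: descend 00110010101001000111101 ; hops seen [H3,H1] ; pick H1
  add 140.183.204.85/32 -> H5 at depth 32
  Q 50.164.94.7: descend 001100101010010001 ; hops seen [H3,H1] ; pick H1
  - 0.0.0.0/0 clear@0
  add 144.169.105.173/32 -> H1 at depth 32
  Q 50.164.122.115: descend 00110010101001000111101001110011 ; hops seen [H1,H1] ; pick H1
  Q 50.164.98.104: descend 0011001010100100011 ; hops seen [H1] ; pick H1

== LOOKUPS ==
["H2","H1","H1","H1","H1","H3","H1","H5","H3","H5","H1","H1","H1","H1","H1","H1"]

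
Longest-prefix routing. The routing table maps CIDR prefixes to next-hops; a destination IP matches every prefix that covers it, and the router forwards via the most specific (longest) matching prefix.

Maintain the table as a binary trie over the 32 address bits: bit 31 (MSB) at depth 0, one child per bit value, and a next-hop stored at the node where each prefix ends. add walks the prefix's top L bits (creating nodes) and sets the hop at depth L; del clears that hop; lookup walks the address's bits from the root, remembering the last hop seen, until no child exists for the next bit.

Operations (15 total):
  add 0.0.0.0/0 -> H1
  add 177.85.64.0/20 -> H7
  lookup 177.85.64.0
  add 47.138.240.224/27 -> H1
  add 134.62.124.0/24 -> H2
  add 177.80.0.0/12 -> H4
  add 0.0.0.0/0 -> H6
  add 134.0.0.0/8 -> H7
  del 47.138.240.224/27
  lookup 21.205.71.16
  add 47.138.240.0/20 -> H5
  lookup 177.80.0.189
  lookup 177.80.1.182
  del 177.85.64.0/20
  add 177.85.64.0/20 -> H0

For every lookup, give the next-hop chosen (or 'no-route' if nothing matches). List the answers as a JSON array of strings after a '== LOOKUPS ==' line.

Trace:
  add 0.0.0.0/0 -> H1 at depth 0
  add 177.85.64.0/20 -> H7 at depth 20
  ? 177.85.64.0  path d0:H1→d1:-→d2:-→d3:-→d4:-→d5:-→d6:-→d7:-→d8:-→d9:-→d10:-→d11:-→d12:-→d13:-→d14:-→d15:-→d16:-→d17:-→d18:-→d19:-→d20:H7  best=H7
  add 47.138.240.224/27 -> H1 at depth 27
  add 134.62.124.0/24 -> H2 at depth 24
  add 177.80.0.0/12 -> H4 at depth 12
  add 0.0.0.0/0 -> H6 at depth 0
  add 134.0.0.0/8 -> H7 at depth 8
  - 47.138.240.224/27 clear@27
  ? 21.205.71.16  path d0:H6→d1:-→d2:-  best=H6
  add 47.138.240.0/20 -> H5 at depth 20
  ? 177.80.0.189  path d0:H6→d1:-→d2:-→d3:-→d4:-→d5:-→d6:-→d7:-→d8:-→d9:-→d10:-→d11:-→d12:H4→d13:-  best=H4
  ? 177.80.1.182  path d0:H6→d1:-→d2:-→d3:-→d4:-→d5:-→d6:-→d7:-→d8:-→d9:-→d10:-→d11:-→d12:H4→d13:-  best=H4
  - 177.85.64.0/20 clear@20
  add 177.85.64.0/20 -> H0 at depth 20

== LOOKUPS ==
["H7","H6","H4","H4"]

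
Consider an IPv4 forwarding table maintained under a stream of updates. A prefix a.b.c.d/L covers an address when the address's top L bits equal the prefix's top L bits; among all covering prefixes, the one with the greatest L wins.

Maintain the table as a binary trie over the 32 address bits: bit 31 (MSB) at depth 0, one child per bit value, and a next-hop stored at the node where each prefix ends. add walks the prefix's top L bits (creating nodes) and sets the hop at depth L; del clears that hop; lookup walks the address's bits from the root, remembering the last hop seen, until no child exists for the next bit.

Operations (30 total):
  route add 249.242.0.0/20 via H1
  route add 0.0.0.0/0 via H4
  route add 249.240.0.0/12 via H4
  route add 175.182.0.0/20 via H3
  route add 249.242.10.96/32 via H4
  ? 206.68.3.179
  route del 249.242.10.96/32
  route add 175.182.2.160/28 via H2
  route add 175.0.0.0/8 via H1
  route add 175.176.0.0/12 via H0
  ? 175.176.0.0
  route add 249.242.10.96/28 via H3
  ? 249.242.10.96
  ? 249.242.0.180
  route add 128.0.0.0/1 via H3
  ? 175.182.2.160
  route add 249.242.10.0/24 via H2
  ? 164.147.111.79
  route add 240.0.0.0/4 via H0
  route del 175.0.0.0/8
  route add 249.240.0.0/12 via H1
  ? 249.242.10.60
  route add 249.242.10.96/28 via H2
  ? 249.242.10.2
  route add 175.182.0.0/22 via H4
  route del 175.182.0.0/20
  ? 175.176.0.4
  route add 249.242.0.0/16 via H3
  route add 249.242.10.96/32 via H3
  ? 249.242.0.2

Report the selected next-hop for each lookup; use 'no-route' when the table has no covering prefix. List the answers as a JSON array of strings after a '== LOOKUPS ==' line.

Trace:
  add 249.242.0.0/20 -> H1 at depth 20
  add 0.0.0.0/0 -> H4 at depth 0
  add 249.240.0.0/12 -> H4 at depth 12
  add 175.182.0.0/20 -> H3 at depth 20
  add 249.242.10.96/32 -> H4 at depth 32
  Q 206.68.3.179: descend 11 ; hops seen [H4] ; pick H4
  del 249.242.10.96/32 (clear depth 32)
  add 175.182.2.160/28 -> H2 at depth 28
  add 175.0.0.0/8 -> H1 at depth 8
  add 175.176.0.0/12 -> H0 at depth 12
  Q 175.176.0.0: descend 1010111110110 ; hops seen [H4,H1,H0] ; pick H0
  add 249.242.10.96/28 -> H3 at depth 28
  Q 249.242.10.96: descend 11111001111100100000101001100000 ; hops seen [H4,H4,H1,H3] ; pick H3
  Q 249.242.0.180: descend 11111001111100100000 ; hops seen [H4,H4,H1] ; pick H1
  add 128.0.0.0/1 -> H3 at depth 1
  Q 175.182.2.160: descend 1010111110110110000000101010 ; hops seen [H4,H3,H1,H0,H3,H2] ; pick H2
  add 249.242.10.0/24 -> H2 at depth 24
  Q 164.147.111.79: descend 1010 ; hops seen [H4,H3] ; pick H3
  add 240.0.0.0/4 -> H0 at depth 4
  del 175.0.0.0/8 (clear depth 8)
  add 249.240.0.0/12 -> H1 at depth 12
  Q 249.242.10.60: descend 1111100111110010000010100 ; hops seen [H4,H3,H0,H1,H1,H2] ; pick H2
  add 249.242.10.96/28 -> H2 at depth 28
  Q 249.242.10.2: descend 1111100111110010000010100 ; hops seen [H4,H3,H0,H1,H1,H2] ; pick H2
  add 175.182.0.0/22 -> H4 at depth 22
  del 175.182.0.0/20 (clear depth 20)
  Q 175.176.0.4: descend 1010111110110 ; hops seen [H4,H3,H0] ; pick H0
  add 249.242.0.0/16 -> H3 at depth 16
  add 249.242.10.96/32 -> H3 at depth 32
  Q 249.242.0.2: descend 11111001111100100000 ; hops seen [H4,H3,H0,H1,H3,H1] ; pick H1

== LOOKUPS ==
["H4","H0","H3","H1","H2","H3","H2","H2","H0","H1"]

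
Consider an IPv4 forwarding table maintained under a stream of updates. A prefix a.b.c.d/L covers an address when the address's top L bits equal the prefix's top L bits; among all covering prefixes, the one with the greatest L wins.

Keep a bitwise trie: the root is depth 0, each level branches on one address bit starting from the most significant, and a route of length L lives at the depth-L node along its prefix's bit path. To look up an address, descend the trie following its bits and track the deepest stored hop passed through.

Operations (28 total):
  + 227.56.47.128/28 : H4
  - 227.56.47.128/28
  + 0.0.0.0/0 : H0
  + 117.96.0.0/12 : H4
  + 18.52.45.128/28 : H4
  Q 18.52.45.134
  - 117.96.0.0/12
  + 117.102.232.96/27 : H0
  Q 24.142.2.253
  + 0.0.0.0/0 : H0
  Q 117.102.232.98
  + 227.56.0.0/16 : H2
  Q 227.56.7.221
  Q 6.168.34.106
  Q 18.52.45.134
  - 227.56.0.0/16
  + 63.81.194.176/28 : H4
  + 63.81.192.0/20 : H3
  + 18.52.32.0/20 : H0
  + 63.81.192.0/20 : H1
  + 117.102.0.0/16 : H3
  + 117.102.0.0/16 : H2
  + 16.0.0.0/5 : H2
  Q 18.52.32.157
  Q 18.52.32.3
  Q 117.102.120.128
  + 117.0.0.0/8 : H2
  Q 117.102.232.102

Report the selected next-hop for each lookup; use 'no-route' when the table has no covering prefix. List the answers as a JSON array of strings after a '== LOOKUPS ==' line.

Process each operation:
  + 227.56.47.128/28 (H4) depth=28
  del 227.56.47.128/28 (clear depth 28)
  + 0.0.0.0/0 (H0) depth=0
  + 117.96.0.0/12 (H4) depth=12
  + 18.52.45.128/28 (H4) depth=28
  ? 18.52.45.134  path d0:H0→d1:-→d2:-→d3:-→d4:-→d5:-→d6:-→d7:-→d8:-→d9:-→d10:-→d11:-→d12:-→d13:-→d14:-→d15:-→d16:-→d17:-→d18:-→d19:-→d20:-→d21:-→d22:-→d23:-→d24:-→d25:-→d26:-→d27:-→d28:H4  best=H4
  del 117.96.0.0/12 (clear depth 12)
  + 117.102.232.96/27 (H0) depth=27
  ? 24.142.2.253  path d0:H0→d1:-→d2:-→d3:-→d4:-  best=H0
  + 0.0.0.0/0 (H0) depth=0
  ? 117.102.232.98  path d0:H0→d1:-→d2:-→d3:-→d4:-→d5:-→d6:-→d7:-→d8:-→d9:-→d10:-→d11:-→d12:-→d13:-→d14:-→d15:-→d16:-→d17:-→d18:-→d19:-→d20:-→d21:-→d22:-→d23:-→d24:-→d25:-→d26:-→d27:H0  best=H0
  + 227.56.0.0/16 (H2) depth=16
  ? 227.56.7.221  path d0:H0→d1:-→d2:-→d3:-→d4:-→d5:-→d6:-→d7:-→d8:-→d9:-→d10:-→d11:-→d12:-→d13:-→d14:-→d15:-→d16:H2→d17:-→d18:-  best=H2
  ? 6.168.34.106  path d0:H0→d1:-→d2:-→d3:-  best=H0
  ? 18.52.45.134  path d0:H0→d1:-→d2:-→d3:-→d4:-→d5:-→d6:-→d7:-→d8:-→d9:-→d10:-→d11:-→d12:-→d13:-→d14:-→d15:-→d16:-→d17:-→d18:-→d19:-→d20:-→d21:-→d22:-→d23:-→d24:-→d25:-→d26:-→d27:-→d28:H4  best=H4
  del 227.56.0.0/16 (clear depth 16)
  + 63.81.194.176/28 (H4) depth=28
  + 63.81.192.0/20 (H3) depth=20
  + 18.52.32.0/20 (H0) depth=20
  + 63.81.192.0/20 (H1) depth=20
  + 117.102.0.0/16 (H3) depth=16
  + 117.102.0.0/16 (H2) depth=16
  + 16.0.0.0/5 (H2) depth=5
  ? 18.52.32.157  path d0:H0→d1:-→d2:-→d3:-→d4:-→d5:H2→d6:-→d7:-→d8:-→d9:-→d10:-→d11:-→d12:-→d13:-→d14:-→d15:-→d16:-→d17:-→d18:-→d19:-→d20:H0  best=H0
  ? 18.52.32.3  path d0:H0→d1:-→d2:-→d3:-→d4:-→d5:H2→d6:-→d7:-→d8:-→d9:-→d10:-→d11:-→d12:-→d13:-→d14:-→d15:-→d16:-→d17:-→d18:-→d19:-→d20:H0  best=H0
  ? 117.102.120.128  path d0:H0→d1:-→d2:-→d3:-→d4:-→d5:-→d6:-→d7:-→d8:-→d9:-→d10:-→d11:-→d12:-→d13:-→d14:-→d15:-→d16:H2  best=H2
  + 117.0.0.0/8 (H2) depth=8
  ? 117.102.232.102  path d0:H0→d1:-→d2:-→d3:-→d4:-→d5:-→d6:-→d7:-→d8:H2→d9:-→d10:-→d11:-→d12:-→d13:-→d14:-→d15:-→d16:H2→d17:-→d18:-→d19:-→d20:-→d21:-→d22:-→d23:-→d24:-→d25:-→d26:-→d27:H0  best=H0

== LOOKUPS ==
["H4","H0","H0","H2","H0","H4","H0","H0","H2","H0"]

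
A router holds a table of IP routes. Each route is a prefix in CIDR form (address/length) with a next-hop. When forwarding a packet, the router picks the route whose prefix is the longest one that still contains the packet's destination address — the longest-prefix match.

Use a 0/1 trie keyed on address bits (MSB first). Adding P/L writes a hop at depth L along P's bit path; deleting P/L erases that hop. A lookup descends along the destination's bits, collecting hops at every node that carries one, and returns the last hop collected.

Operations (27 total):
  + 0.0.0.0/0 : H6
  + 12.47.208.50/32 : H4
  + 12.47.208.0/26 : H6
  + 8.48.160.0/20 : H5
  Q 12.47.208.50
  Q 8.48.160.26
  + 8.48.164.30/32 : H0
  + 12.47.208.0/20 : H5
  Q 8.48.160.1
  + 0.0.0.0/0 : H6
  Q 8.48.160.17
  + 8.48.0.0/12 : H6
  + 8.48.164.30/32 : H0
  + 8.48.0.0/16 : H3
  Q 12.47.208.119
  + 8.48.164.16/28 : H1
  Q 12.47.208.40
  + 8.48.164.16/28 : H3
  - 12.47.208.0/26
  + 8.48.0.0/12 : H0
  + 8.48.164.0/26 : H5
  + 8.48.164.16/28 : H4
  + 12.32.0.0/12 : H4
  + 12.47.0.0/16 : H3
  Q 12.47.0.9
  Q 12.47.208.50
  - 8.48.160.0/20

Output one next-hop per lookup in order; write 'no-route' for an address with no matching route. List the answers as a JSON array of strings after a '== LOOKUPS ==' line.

Trace:
  add 0.0.0.0/0 -> H6 at depth 0
  add 12.47.208.50/32 -> H4 at depth 32
  add 12.47.208.0/26 -> H6 at depth 26
  add 8.48.160.0/20 -> H5 at depth 20
  ? 12.47.208.50  path d0:H6→d1:-→d2:-→d3:-→d4:-→d5:-→d6:-→d7:-→d8:-→d9:-→d10:-→d11:-→d12:-→d13:-→d14:-→d15:-→d16:-→d17:-→d18:-→d19:-→d20:-→d21:-→d22:-→d23:-→d24:-→d25:-→d26:H6→d27:-→d28:-→d29:-→d30:-→d31:-→d32:H4  best=H4
  ? 8.48.160.26  path d0:H6→d1:-→d2:-→d3:-→d4:-→d5:-→d6:-→d7:-→d8:-→d9:-→d10:-→d11:-→d12:-→d13:-→d14:-→d15:-→d16:-→d17:-→d18:-→d19:-→d20:H5  best=H5
  add 8.48.164.30/32 -> H0 at depth 32
  add 12.47.208.0/20 -> H5 at depth 20
  ? 8.48.160.1  path d0:H6→d1:-→d2:-→d3:-→d4:-→d5:-→d6:-→d7:-→d8:-→d9:-→d10:-→d11:-→d12:-→d13:-→d14:-→d15:-→d16:-→d17:-→d18:-→d19:-→d20:H5→d21:-  best=H5
  add 0.0.0.0/0 -> H6 at depth 0
  ? 8.48.160.17  path d0:H6→d1:-→d2:-→d3:-→d4:-→d5:-→d6:-→d7:-→d8:-→d9:-→d10:-→d11:-→d12:-→d13:-→d14:-→d15:-→d16:-→d17:-→d18:-→d19:-→d20:H5→d21:-  best=H5
  add 8.48.0.0/12 -> H6 at depth 12
  add 8.48.164.30/32 -> H0 at depth 32
  add 8.48.0.0/16 -> H3 at depth 16
  ? 12.47.208.119  path d0:H6→d1:-→d2:-→d3:-→d4:-→d5:-→d6:-→d7:-→d8:-→d9:-→d10:-→d11:-→d12:-→d13:-→d14:-→d15:-→d16:-→d17:-→d18:-→d19:-→d20:H5→d21:-→d22:-→d23:-→d24:-→d25:-  best=H5
  add 8.48.164.16/28 -> H1 at depth 28
  ? 12.47.208.40  path d0:H6→d1:-→d2:-→d3:-→d4:-→d5:-→d6:-→d7:-→d8:-→d9:-→d10:-→d11:-→d12:-→d13:-→d14:-→d15:-→d16:-→d17:-→d18:-→d19:-→d20:H5→d21:-→d22:-→d23:-→d24:-→d25:-→d26:H6→d27:-  best=H6
  add 8.48.164.16/28 -> H3 at depth 28
  del 12.47.208.0/26 (clear depth 26)
  add 8.48.0.0/12 -> H0 at depth 12
  add 8.48.164.0/26 -> H5 at depth 26
  add 8.48.164.16/28 -> H4 at depth 28
  add 12.32.0.0/12 -> H4 at depth 12
  add 12.47.0.0/16 -> H3 at depth 16
  ? 12.47.0.9  path d0:H6→d1:-→d2:-→d3:-→d4:-→d5:-→d6:-→d7:-→d8:-→d9:-→d10:-→d11:-→d12:H4→d13:-→d14:-→d15:-→d16:H3  best=H3
  ? 12.47.208.50  path d0:H6→d1:-→d2:-→d3:-→d4:-→d5:-→d6:-→d7:-→d8:-→d9:-→d10:-→d11:-→d12:H4→d13:-→d14:-→d15:-→d16:H3→d17:-→d18:-→d19:-→d20:H5→d21:-→d22:-→d23:-→d24:-→d25:-→d26:-→d27:-→d28:-→d29:-→d30:-→d31:-→d32:H4  best=H4
  del 8.48.160.0/20 (clear depth 20)

== LOOKUPS ==
["H4","H5","H5","H5","H5","H6","H3","H4"]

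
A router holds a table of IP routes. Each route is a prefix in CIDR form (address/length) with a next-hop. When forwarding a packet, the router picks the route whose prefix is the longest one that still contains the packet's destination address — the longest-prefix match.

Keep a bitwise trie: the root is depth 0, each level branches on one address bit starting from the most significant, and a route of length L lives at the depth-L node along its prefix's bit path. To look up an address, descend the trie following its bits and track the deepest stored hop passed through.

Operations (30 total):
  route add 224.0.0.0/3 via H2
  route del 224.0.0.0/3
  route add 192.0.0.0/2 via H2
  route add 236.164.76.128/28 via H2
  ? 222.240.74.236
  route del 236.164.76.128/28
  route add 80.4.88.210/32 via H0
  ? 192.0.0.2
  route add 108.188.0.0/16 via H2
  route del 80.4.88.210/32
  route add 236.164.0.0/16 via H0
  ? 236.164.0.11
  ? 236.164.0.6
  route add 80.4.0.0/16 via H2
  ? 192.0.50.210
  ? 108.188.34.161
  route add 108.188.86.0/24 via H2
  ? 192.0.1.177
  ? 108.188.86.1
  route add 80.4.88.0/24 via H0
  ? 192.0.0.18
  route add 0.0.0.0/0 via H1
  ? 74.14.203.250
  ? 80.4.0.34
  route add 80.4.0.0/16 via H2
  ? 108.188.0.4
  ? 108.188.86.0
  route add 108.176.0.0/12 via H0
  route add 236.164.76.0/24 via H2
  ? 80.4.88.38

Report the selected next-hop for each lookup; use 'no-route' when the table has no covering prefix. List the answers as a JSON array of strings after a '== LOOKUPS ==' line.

Apply in order:
  add 224.0.0.0/3 -> H2 at depth 3
  del 224.0.0.0/3 (clear depth 3)
  add 192.0.0.0/2 -> H2 at depth 2
  add 236.164.76.128/28 -> H2 at depth 28
  ? 222.240.74.236  path d0:-→d1:-→d2:H2  best=H2
  del 236.164.76.128/28 (clear depth 28)
  add 80.4.88.210/32 -> H0 at depth 32
  ? 192.0.0.2  path d0:-→d1:-→d2:H2  best=H2
  add 108.188.0.0/16 -> H2 at depth 16
  del 80.4.88.210/32 (clear depth 32)
  add 236.164.0.0/16 -> H0 at depth 16
  ? 236.164.0.11  path d0:-→d1:-→d2:H2→d3:-→d4:-→d5:-→d6:-→d7:-→d8:-→d9:-→d10:-→d11:-→d12:-→d13:-→d14:-→d15:-→d16:H0→d17:-  best=H0
  ? 236.164.0.6  path d0:-→d1:-→d2:H2→d3:-→d4:-→d5:-→d6:-→d7:-→d8:-→d9:-→d10:-→d11:-→d12:-→d13:-→d14:-→d15:-→d16:H0→d17:-  best=H0
  add 80.4.0.0/16 -> H2 at depth 16
  ? 192.0.50.210  path d0:-→d1:-→d2:H2  best=H2
  ? 108.188.34.161  path d0:-→d1:-→d2:-→d3:-→d4:-→d5:-→d6:-→d7:-→d8:-→d9:-→d10:-→d11:-→d12:-→d13:-→d14:-→d15:-→d16:H2  best=H2
  add 108.188.86.0/24 -> H2 at depth 24
  ? 192.0.1.177  path d0:-→d1:-→d2:H2  best=H2
  ? 108.188.86.1  path d0:-→d1:-→d2:-→d3:-→d4:-→d5:-→d6:-→d7:-→d8:-→d9:-→d10:-→d11:-→d12:-→d13:-→d14:-→d15:-→d16:H2→d17:-→d18:-→d19:-→d20:-→d21:-→d22:-→d23:-→d24:H2  best=H2
  add 80.4.88.0/24 -> H0 at depth 24
  ? 192.0.0.18  path d0:-→d1:-→d2:H2  best=H2
  add 0.0.0.0/0 -> H1 at depth 0
  ? 74.14.203.250  path d0:H1→d1:-→d2:-→d3:-  best=H1
  ? 80.4.0.34  path d0:H1→d1:-→d2:-→d3:-→d4:-→d5:-→d6:-→d7:-→d8:-→d9:-→d10:-→d11:-→d12:-→d13:-→d14:-→d15:-→d16:H2→d17:-  best=H2
  add 80.4.0.0/16 -> H2 at depth 16
  ? 108.188.0.4  path d0:H1→d1:-→d2:-→d3:-→d4:-→d5:-→d6:-→d7:-→d8:-→d9:-→d10:-→d11:-→d12:-→d13:-→d14:-→d15:-→d16:H2→d17:-  best=H2
  ? 108.188.86.0  path d0:H1→d1:-→d2:-→d3:-→d4:-→d5:-→d6:-→d7:-→d8:-→d9:-→d10:-→d11:-→d12:-→d13:-→d14:-→d15:-→d16:H2→d17:-→d18:-→d19:-→d20:-→d21:-→d22:-→d23:-→d24:H2  best=H2
  add 108.176.0.0/12 -> H0 at depth 12
  add 236.164.76.0/24 -> H2 at depth 24
  ? 80.4.88.38  path d0:H1→d1:-→d2:-→d3:-→d4:-→d5:-→d6:-→d7:-→d8:-→d9:-→d10:-→d11:-→d12:-→d13:-→d14:-→d15:-→d16:H2→d17:-→d18:-→d19:-→d20:-→d21:-→d22:-→d23:-→d24:H0  best=H0

== LOOKUPS ==
["H2","H2","H0","H0","H2","H2","H2","H2","H2","H1","H2","H2","H2","H0"]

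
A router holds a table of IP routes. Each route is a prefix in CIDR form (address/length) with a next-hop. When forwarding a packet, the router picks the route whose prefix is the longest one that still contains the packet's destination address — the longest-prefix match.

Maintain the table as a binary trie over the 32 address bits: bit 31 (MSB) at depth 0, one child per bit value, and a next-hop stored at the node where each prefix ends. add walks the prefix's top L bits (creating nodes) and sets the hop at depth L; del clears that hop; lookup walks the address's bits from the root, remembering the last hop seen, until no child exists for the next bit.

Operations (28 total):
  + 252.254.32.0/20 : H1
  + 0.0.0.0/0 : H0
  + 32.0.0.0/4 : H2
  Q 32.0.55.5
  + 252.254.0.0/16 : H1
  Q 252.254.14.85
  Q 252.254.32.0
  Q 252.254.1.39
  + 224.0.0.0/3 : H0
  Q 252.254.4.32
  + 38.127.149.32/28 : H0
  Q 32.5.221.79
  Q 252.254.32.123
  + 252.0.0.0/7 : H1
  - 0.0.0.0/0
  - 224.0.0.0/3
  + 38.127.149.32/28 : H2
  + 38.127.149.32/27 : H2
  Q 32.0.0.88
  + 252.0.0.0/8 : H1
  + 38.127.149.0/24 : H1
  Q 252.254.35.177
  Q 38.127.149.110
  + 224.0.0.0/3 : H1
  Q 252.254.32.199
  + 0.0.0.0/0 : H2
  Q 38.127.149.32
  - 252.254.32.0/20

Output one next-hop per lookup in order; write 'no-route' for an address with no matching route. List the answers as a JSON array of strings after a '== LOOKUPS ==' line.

Process each operation:
  add 252.254.32.0/20 -> H1 at depth 20
  add 0.0.0.0/0 -> H0 at depth 0
  add 32.0.0.0/4 -> H2 at depth 4
  Q 32.0.55.5: descend 0010 ; hops seen [H0,H2] ; pick H2
  add 252.254.0.0/16 -> H1 at depth 16
  Q 252.254.14.85: descend 111111001111111000 ; hops seen [H0,H1] ; pick H1
  Q 252.254.32.0: descend 11111100111111100010 ; hops seen [H0,H1,H1] ; pick H1
  Q 252.254.1.39: descend 111111001111111000 ; hops seen [H0,H1] ; pick H1
  add 224.0.0.0/3 -> H0 at depth 3
  Q 252.254.4.32: descend 111111001111111000 ; hops seen [H0,H0,H1] ; pick H1
  add 38.127.149.32/28 -> H0 at depth 28
  Q 32.5.221.79: descend 00100 ; hops seen [H0,H2] ; pick H2
  Q 252.254.32.123: descend 11111100111111100010 ; hops seen [H0,H0,H1,H1] ; pick H1
  add 252.0.0.0/7 -> H1 at depth 7
  del 0.0.0.0/0 (clear depth 0)
  del 224.0.0.0/3 (clear depth 3)
  add 38.127.149.32/28 -> H2 at depth 28
  add 38.127.149.32/27 -> H2 at depth 27
  Q 32.0.0.88: descend 00100 ; hops seen [H2] ; pick H2
  add 252.0.0.0/8 -> H1 at depth 8
  add 38.127.149.0/24 -> H1 at depth 24
  Q 252.254.35.177: descend 11111100111111100010 ; hops seen [H1,H1,H1,H1] ; pick H1
  Q 38.127.149.110: descend 0010011001111111100101010 ; hops seen [H2,H1] ; pick H1
  add 224.0.0.0/3 -> H1 at depth 3
  Q 252.254.32.199: descend 11111100111111100010 ; hops seen [H1,H1,H1,H1,H1] ; pick H1
  add 0.0.0.0/0 -> H2 at depth 0
  Q 38.127.149.32: descend 0010011001111111100101010010 ; hops seen [H2,H2,H1,H2,H2] ; pick H2
  del 252.254.32.0/20 (clear depth 20)

== LOOKUPS ==
["H2","H1","H1","H1","H1","H2","H1","H2","H1","H1","H1","H2"]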